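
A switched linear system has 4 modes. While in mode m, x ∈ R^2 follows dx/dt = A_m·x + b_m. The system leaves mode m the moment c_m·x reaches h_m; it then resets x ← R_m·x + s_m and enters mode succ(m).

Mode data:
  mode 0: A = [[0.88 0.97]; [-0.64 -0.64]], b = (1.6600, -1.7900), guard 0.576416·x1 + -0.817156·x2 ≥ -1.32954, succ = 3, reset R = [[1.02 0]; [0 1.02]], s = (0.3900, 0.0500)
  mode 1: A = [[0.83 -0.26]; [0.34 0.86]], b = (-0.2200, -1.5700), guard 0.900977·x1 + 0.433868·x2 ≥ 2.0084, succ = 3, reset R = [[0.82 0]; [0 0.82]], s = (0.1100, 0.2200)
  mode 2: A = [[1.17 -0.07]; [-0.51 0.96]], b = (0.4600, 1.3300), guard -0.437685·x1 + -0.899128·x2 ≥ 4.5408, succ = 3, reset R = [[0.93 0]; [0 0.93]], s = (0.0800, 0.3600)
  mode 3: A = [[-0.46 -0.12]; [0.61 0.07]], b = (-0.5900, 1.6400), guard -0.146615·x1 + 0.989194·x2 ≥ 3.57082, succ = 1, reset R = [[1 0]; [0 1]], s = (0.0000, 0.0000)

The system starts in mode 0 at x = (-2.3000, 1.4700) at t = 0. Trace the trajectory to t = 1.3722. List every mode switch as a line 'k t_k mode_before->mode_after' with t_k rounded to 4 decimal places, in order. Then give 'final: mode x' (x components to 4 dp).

Mode 0: guard c·x = -1.3295 hit at Δt = 0.7888 (t = 0.7888), x⁻ = (-1.5624, 0.5249) → reset → x⁺ = (-1.2036, 0.5854), jump to mode 3
Mode 3: flow for 0.5834 to horizon, guard not reached → x = (-1.2759, 1.1368)

1 0.7888 0->3
final: 3 -1.2759 1.1368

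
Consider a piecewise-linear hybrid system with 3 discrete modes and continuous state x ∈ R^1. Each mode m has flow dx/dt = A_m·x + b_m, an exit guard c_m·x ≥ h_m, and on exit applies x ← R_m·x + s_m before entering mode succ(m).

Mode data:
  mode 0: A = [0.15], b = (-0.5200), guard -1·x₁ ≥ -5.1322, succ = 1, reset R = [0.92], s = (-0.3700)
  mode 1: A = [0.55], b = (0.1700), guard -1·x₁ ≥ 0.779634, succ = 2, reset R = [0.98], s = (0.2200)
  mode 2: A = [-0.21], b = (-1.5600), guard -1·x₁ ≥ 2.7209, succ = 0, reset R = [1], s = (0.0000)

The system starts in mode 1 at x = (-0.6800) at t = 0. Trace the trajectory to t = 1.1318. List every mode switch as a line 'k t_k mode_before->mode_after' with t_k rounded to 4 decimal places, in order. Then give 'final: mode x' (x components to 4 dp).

1 0.4326 1->2
final: 2 -1.4842

Mode 1: guard c·x = 0.7796 hit at Δt = 0.4326 (t = 0.4326), x⁻ = (-0.7796) → reset → x⁺ = (-0.5440), jump to mode 2
Mode 2: flow for 0.6992 to horizon, guard not reached → x = (-1.4842)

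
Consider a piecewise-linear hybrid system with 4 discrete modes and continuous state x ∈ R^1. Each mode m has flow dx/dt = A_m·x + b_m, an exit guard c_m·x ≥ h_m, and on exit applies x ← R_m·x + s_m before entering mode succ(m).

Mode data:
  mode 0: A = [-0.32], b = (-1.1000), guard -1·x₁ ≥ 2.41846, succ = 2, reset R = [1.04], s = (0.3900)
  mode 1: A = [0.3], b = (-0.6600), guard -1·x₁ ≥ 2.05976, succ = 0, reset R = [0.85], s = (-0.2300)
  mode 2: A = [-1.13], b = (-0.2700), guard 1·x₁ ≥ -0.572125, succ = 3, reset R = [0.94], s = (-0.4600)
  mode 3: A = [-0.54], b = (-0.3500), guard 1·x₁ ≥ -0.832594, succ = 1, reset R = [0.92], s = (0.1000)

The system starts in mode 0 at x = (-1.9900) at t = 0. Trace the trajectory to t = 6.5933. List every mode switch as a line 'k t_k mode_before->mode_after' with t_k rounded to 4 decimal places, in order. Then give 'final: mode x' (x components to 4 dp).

Mode 0: guard c·x = 2.4185 hit at Δt = 1.0968 (t = 1.0968), x⁻ = (-2.4185) → reset → x⁺ = (-2.1252), jump to mode 2
Mode 2: guard c·x = -0.5721 hit at Δt = 1.5342 (t = 2.6310), x⁻ = (-0.5721) → reset → x⁺ = (-0.9978), jump to mode 3
Mode 3: guard c·x = -0.8326 hit at Δt = 1.1844 (t = 3.8154), x⁻ = (-0.8326) → reset → x⁺ = (-0.6660), jump to mode 1
Mode 1: guard c·x = 2.0598 hit at Δt = 1.3210 (t = 5.1364), x⁻ = (-2.0598) → reset → x⁺ = (-1.9808), jump to mode 0
Mode 0: guard c·x = 2.4185 hit at Δt = 1.1166 (t = 6.2530), x⁻ = (-2.4185) → reset → x⁺ = (-2.1252), jump to mode 2
Mode 2: flow for 0.3403 to horizon, guard not reached → x = (-1.5231)

1 1.0968 0->2
2 2.6310 2->3
3 3.8154 3->1
4 5.1364 1->0
5 6.2530 0->2
final: 2 -1.5231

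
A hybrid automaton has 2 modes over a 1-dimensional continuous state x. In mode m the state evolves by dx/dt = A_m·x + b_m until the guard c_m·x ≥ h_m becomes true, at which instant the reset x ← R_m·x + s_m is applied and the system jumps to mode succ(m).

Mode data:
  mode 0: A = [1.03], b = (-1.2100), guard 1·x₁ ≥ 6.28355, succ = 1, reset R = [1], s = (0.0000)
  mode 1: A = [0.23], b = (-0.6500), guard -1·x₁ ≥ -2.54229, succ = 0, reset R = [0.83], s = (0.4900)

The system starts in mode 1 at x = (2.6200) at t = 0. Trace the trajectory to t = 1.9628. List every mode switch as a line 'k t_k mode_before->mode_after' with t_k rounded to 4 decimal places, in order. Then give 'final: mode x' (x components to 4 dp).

Mode 1: guard c·x = -2.5423 hit at Δt = 1.3911 (t = 1.3911), x⁻ = (2.5423) → reset → x⁺ = (2.6001), jump to mode 0
Mode 0: flow for 0.5717 to horizon, guard not reached → x = (3.7430)

1 1.3911 1->0
final: 0 3.7430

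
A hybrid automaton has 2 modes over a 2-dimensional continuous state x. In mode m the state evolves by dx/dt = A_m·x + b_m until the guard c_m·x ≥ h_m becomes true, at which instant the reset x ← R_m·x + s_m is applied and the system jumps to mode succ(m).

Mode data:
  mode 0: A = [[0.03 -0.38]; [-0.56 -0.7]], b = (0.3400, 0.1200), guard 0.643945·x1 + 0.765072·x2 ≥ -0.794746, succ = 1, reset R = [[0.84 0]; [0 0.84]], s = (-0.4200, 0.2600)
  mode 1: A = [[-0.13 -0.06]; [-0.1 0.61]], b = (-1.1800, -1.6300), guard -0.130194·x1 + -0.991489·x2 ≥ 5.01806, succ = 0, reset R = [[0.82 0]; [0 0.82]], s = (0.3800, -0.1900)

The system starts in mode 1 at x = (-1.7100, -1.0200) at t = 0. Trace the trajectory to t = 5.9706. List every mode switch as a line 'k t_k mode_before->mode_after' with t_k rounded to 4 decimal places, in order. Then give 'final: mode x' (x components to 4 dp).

1 1.2216 1->0
2 2.7165 0->1
3 4.1471 1->0
4 5.4392 0->1
final: 1 -0.4304 -2.5015

Mode 1: guard c·x = 5.0181 hit at Δt = 1.2216 (t = 1.2216), x⁻ = (-2.6088, -4.7186) → reset → x⁺ = (-1.7592, -4.0592), jump to mode 0
Mode 0: guard c·x = -0.7947 hit at Δt = 1.4949 (t = 2.7165), x⁻ = (-0.0667, -0.9826) → reset → x⁺ = (-0.4761, -0.5654), jump to mode 1
Mode 1: guard c·x = 5.0181 hit at Δt = 1.4306 (t = 4.1471), x⁻ = (-1.7420, -4.8324) → reset → x⁺ = (-1.0484, -4.1526), jump to mode 0
Mode 0: guard c·x = -0.7947 hit at Δt = 1.2921 (t = 5.4392), x⁻ = (0.6547, -1.5898) → reset → x⁺ = (0.1299, -1.0755), jump to mode 1
Mode 1: flow for 0.5314 to horizon, guard not reached → x = (-0.4304, -2.5015)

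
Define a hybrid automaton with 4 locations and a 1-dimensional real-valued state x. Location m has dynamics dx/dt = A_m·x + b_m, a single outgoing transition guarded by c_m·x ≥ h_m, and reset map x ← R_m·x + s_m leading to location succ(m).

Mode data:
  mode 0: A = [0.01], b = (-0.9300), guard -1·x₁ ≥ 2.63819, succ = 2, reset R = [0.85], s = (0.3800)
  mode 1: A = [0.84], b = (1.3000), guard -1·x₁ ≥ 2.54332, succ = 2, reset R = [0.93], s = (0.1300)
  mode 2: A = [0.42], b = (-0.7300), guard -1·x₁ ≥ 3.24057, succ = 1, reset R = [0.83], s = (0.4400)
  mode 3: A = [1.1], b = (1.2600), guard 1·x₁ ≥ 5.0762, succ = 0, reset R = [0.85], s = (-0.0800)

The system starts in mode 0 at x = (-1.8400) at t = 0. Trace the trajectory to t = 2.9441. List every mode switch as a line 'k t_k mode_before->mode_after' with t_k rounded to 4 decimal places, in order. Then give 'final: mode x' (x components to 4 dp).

Mode 0: guard c·x = 2.6382 hit at Δt = 0.8381 (t = 0.8381), x⁻ = (-2.6382) → reset → x⁺ = (-1.8625), jump to mode 2
Mode 2: guard c·x = 3.2406 hit at Δt = 0.7716 (t = 1.6097), x⁻ = (-3.2406) → reset → x⁺ = (-2.2497), jump to mode 1
Mode 1: guard c·x = 2.5433 hit at Δt = 0.4160 (t = 2.0257), x⁻ = (-2.5433) → reset → x⁺ = (-2.2353), jump to mode 2
Mode 2: guard c·x = 3.2406 hit at Δt = 0.5370 (t = 2.5627), x⁻ = (-3.2406) → reset → x⁺ = (-2.2497), jump to mode 1
Mode 1: flow for 0.3814 to horizon, guard not reached → x = (-2.5148)

1 0.8381 0->2
2 1.6097 2->1
3 2.0257 1->2
4 2.5627 2->1
final: 1 -2.5148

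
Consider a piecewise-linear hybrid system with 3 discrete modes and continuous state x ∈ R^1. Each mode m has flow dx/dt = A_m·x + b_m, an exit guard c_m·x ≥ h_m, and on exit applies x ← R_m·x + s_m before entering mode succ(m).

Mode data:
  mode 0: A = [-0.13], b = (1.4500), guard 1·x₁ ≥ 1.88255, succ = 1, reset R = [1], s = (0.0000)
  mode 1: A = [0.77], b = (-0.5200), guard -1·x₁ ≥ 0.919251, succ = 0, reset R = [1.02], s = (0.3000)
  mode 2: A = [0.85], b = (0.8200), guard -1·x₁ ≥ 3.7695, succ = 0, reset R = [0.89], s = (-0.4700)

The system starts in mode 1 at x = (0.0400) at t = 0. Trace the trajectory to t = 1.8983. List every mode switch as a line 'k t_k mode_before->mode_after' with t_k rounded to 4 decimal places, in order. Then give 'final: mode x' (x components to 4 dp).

Mode 1: guard c·x = 0.9193 hit at Δt = 1.1951 (t = 1.1951), x⁻ = (-0.9193) → reset → x⁺ = (-0.6376), jump to mode 0
Mode 0: flow for 0.7032 to horizon, guard not reached → x = (0.3925)

1 1.1951 1->0
final: 0 0.3925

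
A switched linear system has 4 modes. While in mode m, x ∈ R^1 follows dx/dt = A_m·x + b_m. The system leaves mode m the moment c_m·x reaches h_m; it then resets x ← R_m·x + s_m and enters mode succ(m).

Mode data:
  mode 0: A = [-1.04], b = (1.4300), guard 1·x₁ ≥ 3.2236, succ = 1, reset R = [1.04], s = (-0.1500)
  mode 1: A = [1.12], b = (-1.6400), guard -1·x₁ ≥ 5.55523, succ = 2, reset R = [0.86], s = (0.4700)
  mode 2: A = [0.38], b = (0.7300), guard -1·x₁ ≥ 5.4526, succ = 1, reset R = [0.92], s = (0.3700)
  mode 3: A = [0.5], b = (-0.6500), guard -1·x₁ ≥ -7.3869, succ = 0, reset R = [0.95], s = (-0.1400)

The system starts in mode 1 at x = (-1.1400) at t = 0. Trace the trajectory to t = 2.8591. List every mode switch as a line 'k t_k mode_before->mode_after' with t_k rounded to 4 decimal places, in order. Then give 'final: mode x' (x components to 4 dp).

1 0.8853 1->2
2 1.9167 2->1
3 2.0405 1->2
final: 2 -5.1783

Mode 1: guard c·x = 5.5552 hit at Δt = 0.8853 (t = 0.8853), x⁻ = (-5.5552) → reset → x⁺ = (-4.3075), jump to mode 2
Mode 2: guard c·x = 5.4526 hit at Δt = 1.0314 (t = 1.9167), x⁻ = (-5.4526) → reset → x⁺ = (-4.6464), jump to mode 1
Mode 1: guard c·x = 5.5552 hit at Δt = 0.1238 (t = 2.0405), x⁻ = (-5.5552) → reset → x⁺ = (-4.3075), jump to mode 2
Mode 2: flow for 0.8186 to horizon, guard not reached → x = (-5.1783)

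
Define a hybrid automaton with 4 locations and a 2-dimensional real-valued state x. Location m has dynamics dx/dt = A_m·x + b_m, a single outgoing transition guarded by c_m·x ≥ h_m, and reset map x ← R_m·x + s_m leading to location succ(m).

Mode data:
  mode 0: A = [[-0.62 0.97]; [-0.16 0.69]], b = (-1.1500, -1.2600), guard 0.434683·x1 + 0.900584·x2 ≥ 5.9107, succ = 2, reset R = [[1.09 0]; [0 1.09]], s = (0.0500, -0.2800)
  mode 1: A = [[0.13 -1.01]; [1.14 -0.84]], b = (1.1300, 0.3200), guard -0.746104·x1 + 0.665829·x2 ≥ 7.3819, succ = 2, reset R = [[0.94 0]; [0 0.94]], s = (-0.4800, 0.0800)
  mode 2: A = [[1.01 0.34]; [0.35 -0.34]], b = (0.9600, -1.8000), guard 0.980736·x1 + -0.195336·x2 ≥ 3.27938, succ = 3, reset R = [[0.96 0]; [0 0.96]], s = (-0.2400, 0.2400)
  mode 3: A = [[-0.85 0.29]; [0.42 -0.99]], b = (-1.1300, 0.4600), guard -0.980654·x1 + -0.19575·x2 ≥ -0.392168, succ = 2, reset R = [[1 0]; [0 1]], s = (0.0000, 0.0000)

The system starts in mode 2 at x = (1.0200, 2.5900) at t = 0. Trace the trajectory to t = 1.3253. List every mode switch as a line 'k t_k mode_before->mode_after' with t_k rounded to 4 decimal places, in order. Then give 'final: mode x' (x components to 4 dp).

1 0.6796 2->3
final: 3 1.5438 1.5230

Mode 2: guard c·x = 3.2794 hit at Δt = 0.6796 (t = 0.6796), x⁻ = (3.6308, 1.4411) → reset → x⁺ = (3.2456, 1.6235), jump to mode 3
Mode 3: flow for 0.6457 to horizon, guard not reached → x = (1.5438, 1.5230)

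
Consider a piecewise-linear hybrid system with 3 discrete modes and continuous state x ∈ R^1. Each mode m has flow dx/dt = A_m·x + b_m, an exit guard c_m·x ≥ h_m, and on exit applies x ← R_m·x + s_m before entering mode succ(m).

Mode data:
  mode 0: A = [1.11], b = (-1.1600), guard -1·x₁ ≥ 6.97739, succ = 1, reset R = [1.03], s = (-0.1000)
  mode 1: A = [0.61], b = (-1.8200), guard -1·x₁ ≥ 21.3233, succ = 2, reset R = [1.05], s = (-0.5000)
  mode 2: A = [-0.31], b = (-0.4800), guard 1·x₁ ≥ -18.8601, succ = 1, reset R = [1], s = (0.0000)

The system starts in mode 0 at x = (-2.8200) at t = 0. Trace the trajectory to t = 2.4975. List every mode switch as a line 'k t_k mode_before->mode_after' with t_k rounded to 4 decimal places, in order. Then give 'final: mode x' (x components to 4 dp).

1 0.6579 0->1
2 2.0702 1->2
final: 2 -20.2418

Mode 0: guard c·x = 6.9774 hit at Δt = 0.6579 (t = 0.6579), x⁻ = (-6.9774) → reset → x⁺ = (-7.2867), jump to mode 1
Mode 1: guard c·x = 21.3233 hit at Δt = 1.4123 (t = 2.0702), x⁻ = (-21.3233) → reset → x⁺ = (-22.8895), jump to mode 2
Mode 2: flow for 0.4273 to horizon, guard not reached → x = (-20.2418)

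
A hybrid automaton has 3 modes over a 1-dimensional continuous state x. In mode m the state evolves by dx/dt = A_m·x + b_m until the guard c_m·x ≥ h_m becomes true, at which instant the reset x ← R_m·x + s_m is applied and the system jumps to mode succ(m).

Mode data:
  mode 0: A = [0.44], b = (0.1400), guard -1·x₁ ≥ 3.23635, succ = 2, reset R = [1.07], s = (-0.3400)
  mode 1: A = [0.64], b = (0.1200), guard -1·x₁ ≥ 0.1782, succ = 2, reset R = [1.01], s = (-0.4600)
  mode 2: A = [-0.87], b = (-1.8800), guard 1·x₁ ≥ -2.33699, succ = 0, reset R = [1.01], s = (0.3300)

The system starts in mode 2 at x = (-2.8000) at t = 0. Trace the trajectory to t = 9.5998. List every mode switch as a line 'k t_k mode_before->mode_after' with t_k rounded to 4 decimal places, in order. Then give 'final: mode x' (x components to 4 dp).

1 1.4818 2->0
2 2.6936 0->2
3 5.2600 2->0
4 6.4718 0->2
5 9.0382 2->0
final: 0 -2.5103

Mode 2: guard c·x = -2.3370 hit at Δt = 1.4818 (t = 1.4818), x⁻ = (-2.3370) → reset → x⁺ = (-2.0304), jump to mode 0
Mode 0: guard c·x = 3.2363 hit at Δt = 1.2118 (t = 2.6936), x⁻ = (-3.2363) → reset → x⁺ = (-3.8029), jump to mode 2
Mode 2: guard c·x = -2.3370 hit at Δt = 2.5664 (t = 5.2600), x⁻ = (-2.3370) → reset → x⁺ = (-2.0304), jump to mode 0
Mode 0: guard c·x = 3.2363 hit at Δt = 1.2118 (t = 6.4718), x⁻ = (-3.2363) → reset → x⁺ = (-3.8029), jump to mode 2
Mode 2: guard c·x = -2.3370 hit at Δt = 2.5664 (t = 9.0382), x⁻ = (-2.3370) → reset → x⁺ = (-2.0304), jump to mode 0
Mode 0: flow for 0.5616 to horizon, guard not reached → x = (-2.5103)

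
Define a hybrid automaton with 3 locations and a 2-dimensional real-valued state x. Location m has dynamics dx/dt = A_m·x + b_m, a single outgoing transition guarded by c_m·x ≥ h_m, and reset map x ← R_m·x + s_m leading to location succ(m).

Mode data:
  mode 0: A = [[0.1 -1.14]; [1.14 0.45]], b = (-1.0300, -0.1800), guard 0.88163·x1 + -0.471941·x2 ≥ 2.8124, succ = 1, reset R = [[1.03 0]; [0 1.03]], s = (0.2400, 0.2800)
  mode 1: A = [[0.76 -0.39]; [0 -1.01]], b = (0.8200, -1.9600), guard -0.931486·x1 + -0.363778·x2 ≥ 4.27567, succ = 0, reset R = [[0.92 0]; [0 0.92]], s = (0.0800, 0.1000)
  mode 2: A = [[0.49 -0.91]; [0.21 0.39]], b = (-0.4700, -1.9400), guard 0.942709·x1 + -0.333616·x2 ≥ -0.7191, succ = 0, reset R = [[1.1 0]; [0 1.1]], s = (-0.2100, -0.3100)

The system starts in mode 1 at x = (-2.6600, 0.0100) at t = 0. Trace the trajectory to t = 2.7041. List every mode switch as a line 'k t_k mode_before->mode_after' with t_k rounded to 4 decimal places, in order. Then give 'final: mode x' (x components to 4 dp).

1 1.0101 1->0
2 2.1159 0->1
final: 1 2.1225 -4.3689

Mode 1: guard c·x = 4.2757 hit at Δt = 1.0101 (t = 1.0101), x⁻ = (-4.1069, -1.2374) → reset → x⁺ = (-3.6984, -1.0384), jump to mode 0
Mode 0: guard c·x = 2.8124 hit at Δt = 1.1058 (t = 2.1159), x⁻ = (-0.2500, -6.4263) → reset → x⁺ = (-0.0175, -6.3391), jump to mode 1
Mode 1: flow for 0.5882 to horizon, guard not reached → x = (2.1225, -4.3689)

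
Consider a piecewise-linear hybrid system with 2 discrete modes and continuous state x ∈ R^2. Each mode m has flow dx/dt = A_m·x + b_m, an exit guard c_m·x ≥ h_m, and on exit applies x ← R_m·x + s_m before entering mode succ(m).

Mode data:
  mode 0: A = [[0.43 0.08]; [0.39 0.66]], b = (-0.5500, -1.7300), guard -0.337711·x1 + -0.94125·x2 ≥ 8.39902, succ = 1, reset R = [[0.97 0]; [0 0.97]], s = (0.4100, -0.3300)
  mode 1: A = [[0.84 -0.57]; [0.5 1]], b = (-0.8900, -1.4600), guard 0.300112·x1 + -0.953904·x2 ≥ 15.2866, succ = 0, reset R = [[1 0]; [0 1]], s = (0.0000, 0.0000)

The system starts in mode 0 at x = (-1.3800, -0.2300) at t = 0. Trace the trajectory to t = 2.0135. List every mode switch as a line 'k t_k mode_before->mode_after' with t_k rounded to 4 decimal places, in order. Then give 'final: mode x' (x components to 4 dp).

Mode 0: guard c·x = 8.3990 hit at Δt = 1.4979 (t = 1.4979), x⁻ = (-4.2442, -7.4005) → reset → x⁺ = (-3.7069, -7.5085), jump to mode 1
Mode 1: flow for 0.5156 to horizon, guard not reached → x = (-2.4069, -14.6826)

1 1.4979 0->1
final: 1 -2.4069 -14.6826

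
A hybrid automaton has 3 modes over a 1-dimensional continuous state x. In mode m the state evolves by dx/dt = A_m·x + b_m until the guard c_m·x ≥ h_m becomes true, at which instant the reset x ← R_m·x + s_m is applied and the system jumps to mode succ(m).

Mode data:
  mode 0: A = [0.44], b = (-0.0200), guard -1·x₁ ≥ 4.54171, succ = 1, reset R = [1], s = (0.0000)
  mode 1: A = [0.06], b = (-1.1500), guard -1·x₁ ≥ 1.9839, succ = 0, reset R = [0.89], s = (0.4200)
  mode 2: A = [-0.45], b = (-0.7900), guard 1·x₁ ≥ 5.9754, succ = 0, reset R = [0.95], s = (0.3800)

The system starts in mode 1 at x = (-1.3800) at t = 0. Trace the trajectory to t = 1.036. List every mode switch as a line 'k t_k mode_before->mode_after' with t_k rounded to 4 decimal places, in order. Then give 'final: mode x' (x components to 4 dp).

Mode 1: guard c·x = 1.9839 hit at Δt = 0.4828 (t = 0.4828), x⁻ = (-1.9839) → reset → x⁺ = (-1.3457), jump to mode 0
Mode 0: flow for 0.5532 to horizon, guard not reached → x = (-1.7291)

1 0.4828 1->0
final: 0 -1.7291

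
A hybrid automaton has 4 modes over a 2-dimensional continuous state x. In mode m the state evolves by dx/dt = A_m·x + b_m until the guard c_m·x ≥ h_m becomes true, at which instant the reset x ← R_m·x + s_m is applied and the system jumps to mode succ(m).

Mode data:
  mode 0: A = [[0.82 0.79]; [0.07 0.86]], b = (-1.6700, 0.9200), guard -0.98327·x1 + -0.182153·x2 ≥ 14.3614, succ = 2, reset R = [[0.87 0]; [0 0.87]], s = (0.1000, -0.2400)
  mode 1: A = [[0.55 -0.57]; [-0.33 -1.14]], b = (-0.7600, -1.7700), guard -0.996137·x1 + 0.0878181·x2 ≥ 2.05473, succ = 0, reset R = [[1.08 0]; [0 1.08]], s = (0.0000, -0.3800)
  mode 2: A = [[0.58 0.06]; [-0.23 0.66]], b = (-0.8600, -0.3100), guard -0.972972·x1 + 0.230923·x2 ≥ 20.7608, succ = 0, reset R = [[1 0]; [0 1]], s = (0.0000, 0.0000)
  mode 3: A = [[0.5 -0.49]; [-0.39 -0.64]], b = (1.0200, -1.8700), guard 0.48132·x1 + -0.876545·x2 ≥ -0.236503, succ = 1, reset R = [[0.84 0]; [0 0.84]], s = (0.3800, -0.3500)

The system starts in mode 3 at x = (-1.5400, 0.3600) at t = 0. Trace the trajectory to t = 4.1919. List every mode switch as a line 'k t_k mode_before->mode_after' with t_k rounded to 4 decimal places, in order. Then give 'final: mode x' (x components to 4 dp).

Mode 3: guard c·x = -0.2365 hit at Δt = 0.6536 (t = 0.6536), x⁻ = (-1.3273, -0.4590) → reset → x⁺ = (-0.7350, -0.7356), jump to mode 1
Mode 1: guard c·x = 2.0547 hit at Δt = 1.4871 (t = 2.1407), x⁻ = (-2.1539, -1.0340) → reset → x⁺ = (-2.3262, -1.4967), jump to mode 0
Mode 0: guard c·x = 14.3614 hit at Δt = 1.2766 (t = 3.4173), x⁻ = (-13.9892, -3.3282) → reset → x⁺ = (-12.0706, -3.1355), jump to mode 2
Mode 2: flow for 0.7746 to horizon, guard not reached → x = (-19.9194, -1.9657)

1 0.6536 3->1
2 2.1407 1->0
3 3.4173 0->2
final: 2 -19.9194 -1.9657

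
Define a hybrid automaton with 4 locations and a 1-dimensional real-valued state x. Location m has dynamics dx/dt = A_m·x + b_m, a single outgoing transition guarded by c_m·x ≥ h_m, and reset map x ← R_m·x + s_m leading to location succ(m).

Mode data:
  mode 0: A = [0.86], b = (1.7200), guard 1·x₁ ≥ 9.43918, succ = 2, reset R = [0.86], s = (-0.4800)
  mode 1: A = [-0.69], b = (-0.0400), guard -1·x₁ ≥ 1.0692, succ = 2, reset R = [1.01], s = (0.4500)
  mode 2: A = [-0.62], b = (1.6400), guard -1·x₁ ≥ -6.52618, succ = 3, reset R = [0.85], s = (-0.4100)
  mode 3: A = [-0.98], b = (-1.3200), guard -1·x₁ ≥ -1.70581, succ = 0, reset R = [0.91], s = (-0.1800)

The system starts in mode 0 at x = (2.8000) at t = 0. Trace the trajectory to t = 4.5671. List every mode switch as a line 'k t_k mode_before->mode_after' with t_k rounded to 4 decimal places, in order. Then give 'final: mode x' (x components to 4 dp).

Mode 0: guard c·x = 9.4392 hit at Δt = 1.0098 (t = 1.0098), x⁻ = (9.4392) → reset → x⁺ = (7.6377), jump to mode 2
Mode 2: guard c·x = -6.5262 hit at Δt = 0.4062 (t = 1.4160), x⁻ = (6.5262) → reset → x⁺ = (5.1373), jump to mode 3
Mode 3: guard c·x = -1.7058 hit at Δt = 0.7687 (t = 2.1847), x⁻ = (1.7058) → reset → x⁺ = (1.3723), jump to mode 0
Mode 0: guard c·x = 9.4392 hit at Δt = 1.4203 (t = 3.6050), x⁻ = (9.4392) → reset → x⁺ = (7.6377), jump to mode 2
Mode 2: guard c·x = -6.5262 hit at Δt = 0.4062 (t = 4.0112), x⁻ = (6.5262) → reset → x⁺ = (5.1373), jump to mode 3
Mode 3: flow for 0.5559 to horizon, guard not reached → x = (2.4137)

1 1.0098 0->2
2 1.4160 2->3
3 2.1847 3->0
4 3.6050 0->2
5 4.0112 2->3
final: 3 2.4137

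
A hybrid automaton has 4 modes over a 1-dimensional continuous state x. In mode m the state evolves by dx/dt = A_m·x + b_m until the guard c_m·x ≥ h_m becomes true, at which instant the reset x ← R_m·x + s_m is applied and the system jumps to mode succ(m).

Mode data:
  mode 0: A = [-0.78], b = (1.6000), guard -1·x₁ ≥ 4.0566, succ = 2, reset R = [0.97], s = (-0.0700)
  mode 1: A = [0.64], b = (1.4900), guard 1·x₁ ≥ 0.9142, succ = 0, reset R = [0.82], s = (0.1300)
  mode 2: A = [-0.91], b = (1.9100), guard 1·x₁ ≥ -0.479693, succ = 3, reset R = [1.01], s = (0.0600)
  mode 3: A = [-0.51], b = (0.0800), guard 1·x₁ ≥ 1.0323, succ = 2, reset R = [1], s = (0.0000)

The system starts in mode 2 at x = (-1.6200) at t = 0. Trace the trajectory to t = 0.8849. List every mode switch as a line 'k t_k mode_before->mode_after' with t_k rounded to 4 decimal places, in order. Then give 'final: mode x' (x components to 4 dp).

Mode 2: guard c·x = -0.4797 hit at Δt = 0.4024 (t = 0.4024), x⁻ = (-0.4797) → reset → x⁺ = (-0.4245), jump to mode 3
Mode 3: flow for 0.4825 to horizon, guard not reached → x = (-0.2977)

1 0.4024 2->3
final: 3 -0.2977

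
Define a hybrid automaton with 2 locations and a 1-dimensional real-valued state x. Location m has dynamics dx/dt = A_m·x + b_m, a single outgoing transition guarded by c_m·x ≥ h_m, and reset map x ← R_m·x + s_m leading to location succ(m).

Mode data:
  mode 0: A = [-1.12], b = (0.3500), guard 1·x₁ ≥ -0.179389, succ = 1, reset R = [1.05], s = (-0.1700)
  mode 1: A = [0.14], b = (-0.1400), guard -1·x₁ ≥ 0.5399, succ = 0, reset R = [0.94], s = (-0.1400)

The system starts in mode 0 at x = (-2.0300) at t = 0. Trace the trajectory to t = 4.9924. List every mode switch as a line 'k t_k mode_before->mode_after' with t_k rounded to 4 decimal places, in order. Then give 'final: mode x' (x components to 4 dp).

Mode 0: guard c·x = -0.1794 hit at Δt = 1.3935 (t = 1.3935), x⁻ = (-0.1794) → reset → x⁺ = (-0.3584), jump to mode 1
Mode 1: guard c·x = 0.5399 hit at Δt = 0.8960 (t = 2.2895), x⁻ = (-0.5399) → reset → x⁺ = (-0.6475), jump to mode 0
Mode 0: guard c·x = -0.1794 hit at Δt = 0.5970 (t = 2.8865), x⁻ = (-0.1794) → reset → x⁺ = (-0.3584), jump to mode 1
Mode 1: guard c·x = 0.5399 hit at Δt = 0.8960 (t = 3.7825), x⁻ = (-0.5399) → reset → x⁺ = (-0.6475), jump to mode 0
Mode 0: guard c·x = -0.1794 hit at Δt = 0.5970 (t = 4.3796), x⁻ = (-0.1794) → reset → x⁺ = (-0.3584), jump to mode 1
Mode 1: flow for 0.6128 to horizon, guard not reached → x = (-0.4800)

1 1.3935 0->1
2 2.2895 1->0
3 2.8865 0->1
4 3.7825 1->0
5 4.3796 0->1
final: 1 -0.4800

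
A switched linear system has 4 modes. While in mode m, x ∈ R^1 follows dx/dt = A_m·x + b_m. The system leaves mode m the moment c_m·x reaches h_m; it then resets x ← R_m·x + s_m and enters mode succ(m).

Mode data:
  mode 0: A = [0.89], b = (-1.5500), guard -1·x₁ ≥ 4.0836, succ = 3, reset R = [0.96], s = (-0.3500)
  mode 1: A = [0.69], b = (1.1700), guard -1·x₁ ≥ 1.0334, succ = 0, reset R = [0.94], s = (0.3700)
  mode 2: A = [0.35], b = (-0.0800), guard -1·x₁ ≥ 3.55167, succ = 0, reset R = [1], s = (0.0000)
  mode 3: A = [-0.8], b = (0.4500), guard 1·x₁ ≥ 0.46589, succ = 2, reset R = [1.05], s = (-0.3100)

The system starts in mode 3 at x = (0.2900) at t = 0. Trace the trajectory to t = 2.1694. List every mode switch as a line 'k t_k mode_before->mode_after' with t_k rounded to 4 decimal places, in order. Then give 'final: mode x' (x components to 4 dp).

Mode 3: guard c·x = 0.4659 hit at Δt = 1.2962 (t = 1.2962), x⁻ = (0.4659) → reset → x⁺ = (0.1792), jump to mode 2
Mode 2: flow for 0.8732 to horizon, guard not reached → x = (0.1615)

1 1.2962 3->2
final: 2 0.1615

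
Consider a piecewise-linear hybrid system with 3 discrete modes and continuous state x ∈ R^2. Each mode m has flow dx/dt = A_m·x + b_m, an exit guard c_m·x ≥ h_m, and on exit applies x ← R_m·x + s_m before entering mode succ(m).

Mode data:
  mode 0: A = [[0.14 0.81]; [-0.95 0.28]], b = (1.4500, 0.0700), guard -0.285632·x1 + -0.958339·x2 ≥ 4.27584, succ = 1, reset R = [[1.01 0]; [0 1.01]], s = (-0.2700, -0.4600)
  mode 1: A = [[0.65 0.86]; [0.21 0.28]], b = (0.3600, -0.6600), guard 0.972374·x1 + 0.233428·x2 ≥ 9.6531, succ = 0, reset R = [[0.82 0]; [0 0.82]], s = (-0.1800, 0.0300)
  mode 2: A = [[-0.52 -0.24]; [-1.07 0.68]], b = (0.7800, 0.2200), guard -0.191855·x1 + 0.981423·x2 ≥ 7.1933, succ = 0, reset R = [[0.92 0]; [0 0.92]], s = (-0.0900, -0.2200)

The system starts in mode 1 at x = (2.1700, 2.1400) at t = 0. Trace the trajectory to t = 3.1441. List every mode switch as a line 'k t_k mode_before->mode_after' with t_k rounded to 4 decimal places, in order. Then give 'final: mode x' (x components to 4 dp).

1 1.1662 1->0
2 2.3053 0->1
final: 1 7.5148 -8.6206

Mode 1: guard c·x = 9.6531 hit at Δt = 1.1662 (t = 1.1662), x⁻ = (9.0925, 3.4778) → reset → x⁺ = (7.2758, 2.8818), jump to mode 0
Mode 0: guard c·x = 4.2758 hit at Δt = 1.1391 (t = 2.3053), x⁻ = (8.7730, -7.0765) → reset → x⁺ = (8.5908, -7.6073), jump to mode 1
Mode 1: flow for 0.8388 to horizon, guard not reached → x = (7.5148, -8.6206)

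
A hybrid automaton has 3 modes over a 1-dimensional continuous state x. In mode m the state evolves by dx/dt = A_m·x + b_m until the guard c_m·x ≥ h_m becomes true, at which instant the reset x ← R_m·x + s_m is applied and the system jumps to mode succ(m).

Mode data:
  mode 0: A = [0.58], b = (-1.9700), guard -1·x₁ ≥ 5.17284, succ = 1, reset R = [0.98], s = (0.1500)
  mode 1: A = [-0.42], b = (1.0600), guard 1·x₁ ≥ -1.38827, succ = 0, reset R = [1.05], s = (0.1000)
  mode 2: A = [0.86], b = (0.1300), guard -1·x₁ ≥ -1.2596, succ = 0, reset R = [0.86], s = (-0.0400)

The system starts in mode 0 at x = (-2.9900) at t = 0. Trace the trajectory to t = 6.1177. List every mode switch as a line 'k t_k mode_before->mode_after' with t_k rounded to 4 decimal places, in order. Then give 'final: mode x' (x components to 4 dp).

Mode 0: guard c·x = 5.1728 hit at Δt = 0.5069 (t = 0.5069), x⁻ = (-5.1728) → reset → x⁺ = (-4.9194), jump to mode 1
Mode 1: guard c·x = -1.3883 hit at Δt = 1.5315 (t = 2.0384), x⁻ = (-1.3883) → reset → x⁺ = (-1.3577), jump to mode 0
Mode 0: guard c·x = 5.1728 hit at Δt = 1.0158 (t = 3.0542), x⁻ = (-5.1728) → reset → x⁺ = (-4.9194), jump to mode 1
Mode 1: guard c·x = -1.3883 hit at Δt = 1.5315 (t = 4.5857), x⁻ = (-1.3883) → reset → x⁺ = (-1.3577), jump to mode 0
Mode 0: guard c·x = 5.1728 hit at Δt = 1.0158 (t = 5.6015), x⁻ = (-5.1728) → reset → x⁺ = (-4.9194), jump to mode 1
Mode 1: flow for 0.5162 to horizon, guard not reached → x = (-3.4686)

1 0.5069 0->1
2 2.0384 1->0
3 3.0542 0->1
4 4.5857 1->0
5 5.6015 0->1
final: 1 -3.4686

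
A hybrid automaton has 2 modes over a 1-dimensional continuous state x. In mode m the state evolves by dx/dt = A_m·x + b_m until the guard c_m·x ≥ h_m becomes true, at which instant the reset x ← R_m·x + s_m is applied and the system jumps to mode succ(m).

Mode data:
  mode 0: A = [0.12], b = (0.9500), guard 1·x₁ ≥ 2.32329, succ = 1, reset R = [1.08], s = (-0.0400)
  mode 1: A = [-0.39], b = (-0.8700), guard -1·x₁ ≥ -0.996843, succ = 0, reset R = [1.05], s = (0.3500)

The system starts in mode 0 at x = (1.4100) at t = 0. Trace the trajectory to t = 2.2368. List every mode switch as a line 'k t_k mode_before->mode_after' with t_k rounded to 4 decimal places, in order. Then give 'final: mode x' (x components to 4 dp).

Mode 0: guard c·x = 2.3233 hit at Δt = 0.7785 (t = 0.7785), x⁻ = (2.3233) → reset → x⁺ = (2.4692), jump to mode 1
Mode 1: guard c·x = -0.9968 hit at Δt = 0.9636 (t = 1.7421), x⁻ = (0.9968) → reset → x⁺ = (1.3967), jump to mode 0
Mode 0: flow for 0.4947 to horizon, guard not reached → x = (1.9663)

1 0.7785 0->1
2 1.7421 1->0
final: 0 1.9663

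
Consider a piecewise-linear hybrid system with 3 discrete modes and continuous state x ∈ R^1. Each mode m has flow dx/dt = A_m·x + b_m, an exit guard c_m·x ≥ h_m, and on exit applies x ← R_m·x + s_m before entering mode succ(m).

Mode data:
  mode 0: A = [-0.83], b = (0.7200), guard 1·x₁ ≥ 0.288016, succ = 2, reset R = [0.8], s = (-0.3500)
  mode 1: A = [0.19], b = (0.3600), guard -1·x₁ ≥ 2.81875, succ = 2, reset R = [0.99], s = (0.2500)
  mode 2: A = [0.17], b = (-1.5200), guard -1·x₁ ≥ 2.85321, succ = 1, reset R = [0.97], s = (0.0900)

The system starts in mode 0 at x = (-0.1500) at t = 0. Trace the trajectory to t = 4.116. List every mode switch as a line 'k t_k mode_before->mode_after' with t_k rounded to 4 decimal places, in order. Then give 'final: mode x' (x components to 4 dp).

Mode 0: guard c·x = 0.2880 hit at Δt = 0.6783 (t = 0.6783), x⁻ = (0.2880) → reset → x⁺ = (-0.1196), jump to mode 2
Mode 2: guard c·x = 2.8532 hit at Δt = 1.5510 (t = 2.2293), x⁻ = (-2.8532) → reset → x⁺ = (-2.6776), jump to mode 1
Mode 1: guard c·x = 2.8188 hit at Δt = 0.8724 (t = 3.1017), x⁻ = (-2.8188) → reset → x⁺ = (-2.5406), jump to mode 2
Mode 2: guard c·x = 2.8532 hit at Δt = 0.1580 (t = 3.2597), x⁻ = (-2.8532) → reset → x⁺ = (-2.6776), jump to mode 1
Mode 1: flow for 0.8563 to horizon, guard not reached → x = (-2.8159)

1 0.6783 0->2
2 2.2293 2->1
3 3.1017 1->2
4 3.2597 2->1
final: 1 -2.8159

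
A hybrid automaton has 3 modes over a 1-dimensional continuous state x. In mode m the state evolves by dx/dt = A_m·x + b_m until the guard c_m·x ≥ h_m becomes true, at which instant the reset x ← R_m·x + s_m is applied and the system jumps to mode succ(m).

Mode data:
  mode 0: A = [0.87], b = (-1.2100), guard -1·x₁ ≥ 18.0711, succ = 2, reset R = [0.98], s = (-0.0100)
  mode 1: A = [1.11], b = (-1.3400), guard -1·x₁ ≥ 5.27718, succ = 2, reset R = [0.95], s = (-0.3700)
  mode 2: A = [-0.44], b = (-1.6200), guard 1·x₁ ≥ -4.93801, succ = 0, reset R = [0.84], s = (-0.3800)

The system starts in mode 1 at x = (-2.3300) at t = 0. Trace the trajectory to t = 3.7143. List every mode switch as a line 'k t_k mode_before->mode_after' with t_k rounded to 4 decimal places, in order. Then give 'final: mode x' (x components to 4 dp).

1 0.5460 1->2
2 1.2356 2->0
3 2.6038 0->2
final: 2 -12.2937

Mode 1: guard c·x = 5.2772 hit at Δt = 0.5460 (t = 0.5460), x⁻ = (-5.2772) → reset → x⁺ = (-5.3833), jump to mode 2
Mode 2: guard c·x = -4.9380 hit at Δt = 0.6896 (t = 1.2356), x⁻ = (-4.9380) → reset → x⁺ = (-4.5279), jump to mode 0
Mode 0: guard c·x = 18.0711 hit at Δt = 1.3682 (t = 2.6038), x⁻ = (-18.0711) → reset → x⁺ = (-17.7197), jump to mode 2
Mode 2: flow for 1.1105 to horizon, guard not reached → x = (-12.2937)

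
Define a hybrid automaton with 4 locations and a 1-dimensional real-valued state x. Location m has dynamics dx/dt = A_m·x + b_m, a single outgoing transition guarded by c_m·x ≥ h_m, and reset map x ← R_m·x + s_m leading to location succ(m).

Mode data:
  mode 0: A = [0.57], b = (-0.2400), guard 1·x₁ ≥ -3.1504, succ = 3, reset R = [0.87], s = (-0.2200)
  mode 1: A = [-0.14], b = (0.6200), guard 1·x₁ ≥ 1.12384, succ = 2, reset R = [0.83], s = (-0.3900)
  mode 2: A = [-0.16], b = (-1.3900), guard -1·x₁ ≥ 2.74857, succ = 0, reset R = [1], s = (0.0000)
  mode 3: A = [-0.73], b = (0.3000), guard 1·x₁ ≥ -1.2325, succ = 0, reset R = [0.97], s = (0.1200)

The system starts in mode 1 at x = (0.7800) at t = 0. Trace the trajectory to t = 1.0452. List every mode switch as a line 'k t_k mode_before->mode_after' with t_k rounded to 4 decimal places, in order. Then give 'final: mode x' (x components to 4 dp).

Mode 1: guard c·x = 1.1238 hit at Δt = 0.7070 (t = 0.7070), x⁻ = (1.1238) → reset → x⁺ = (0.5428), jump to mode 2
Mode 2: flow for 0.3382 to horizon, guard not reached → x = (0.0566)

1 0.7070 1->2
final: 2 0.0566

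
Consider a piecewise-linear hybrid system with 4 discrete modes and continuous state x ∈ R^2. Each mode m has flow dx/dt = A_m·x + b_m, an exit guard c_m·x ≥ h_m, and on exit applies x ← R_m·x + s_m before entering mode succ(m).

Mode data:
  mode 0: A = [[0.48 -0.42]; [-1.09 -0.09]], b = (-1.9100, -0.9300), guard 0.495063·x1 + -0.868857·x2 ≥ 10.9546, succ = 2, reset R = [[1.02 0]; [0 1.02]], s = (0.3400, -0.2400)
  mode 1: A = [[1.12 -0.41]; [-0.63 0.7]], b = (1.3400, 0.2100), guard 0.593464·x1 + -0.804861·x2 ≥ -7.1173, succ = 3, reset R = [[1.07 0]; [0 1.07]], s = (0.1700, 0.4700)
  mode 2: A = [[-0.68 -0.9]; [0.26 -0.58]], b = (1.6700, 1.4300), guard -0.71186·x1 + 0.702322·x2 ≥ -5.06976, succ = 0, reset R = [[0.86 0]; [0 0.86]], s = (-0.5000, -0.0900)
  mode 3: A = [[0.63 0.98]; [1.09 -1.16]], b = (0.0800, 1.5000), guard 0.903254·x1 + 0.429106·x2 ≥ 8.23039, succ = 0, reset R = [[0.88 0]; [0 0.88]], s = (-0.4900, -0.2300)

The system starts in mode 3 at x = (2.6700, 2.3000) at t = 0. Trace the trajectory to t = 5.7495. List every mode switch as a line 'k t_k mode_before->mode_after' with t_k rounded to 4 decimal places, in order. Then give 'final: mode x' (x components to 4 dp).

Mode 3: guard c·x = 8.2304 hit at Δt = 0.7220 (t = 0.7220), x⁻ = (7.0545, 4.3308) → reset → x⁺ = (5.7180, 3.5811), jump to mode 0
Mode 0: guard c·x = 10.9546 hit at Δt = 1.4603 (t = 2.1823), x⁻ = (8.5500, -7.7364) → reset → x⁺ = (9.0610, -8.1311), jump to mode 2
Mode 2: guard c·x = -5.0698 hit at Δt = 1.4424 (t = 3.6247), x⁻ = (7.2015, 0.0808) → reset → x⁺ = (5.6933, -0.0205), jump to mode 0
Mode 0: guard c·x = 10.9546 hit at Δt = 0.9766 (t = 4.6013), x⁻ = (8.5008, -7.7644) → reset → x⁺ = (9.0109, -8.1597), jump to mode 2
Mode 2: flow for 1.1482 to horizon, guard not reached → x = (8.1233, -1.0213)

1 0.7220 3->0
2 2.1823 0->2
3 3.6247 2->0
4 4.6013 0->2
final: 2 8.1233 -1.0213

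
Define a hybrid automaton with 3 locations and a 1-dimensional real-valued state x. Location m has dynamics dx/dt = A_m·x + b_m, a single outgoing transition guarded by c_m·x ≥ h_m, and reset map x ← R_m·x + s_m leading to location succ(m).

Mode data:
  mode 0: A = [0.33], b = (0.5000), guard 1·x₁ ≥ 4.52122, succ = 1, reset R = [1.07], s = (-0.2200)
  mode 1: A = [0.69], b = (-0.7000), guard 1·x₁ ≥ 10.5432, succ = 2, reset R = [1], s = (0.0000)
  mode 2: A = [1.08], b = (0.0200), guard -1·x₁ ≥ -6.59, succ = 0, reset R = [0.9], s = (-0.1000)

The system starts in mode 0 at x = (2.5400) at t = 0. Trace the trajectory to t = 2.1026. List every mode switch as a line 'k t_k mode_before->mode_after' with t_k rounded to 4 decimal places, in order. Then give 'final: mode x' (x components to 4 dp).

Mode 0: guard c·x = 4.5212 hit at Δt = 1.2055 (t = 1.2055), x⁻ = (4.5212) → reset → x⁺ = (4.6177), jump to mode 1
Mode 1: flow for 0.8971 to horizon, guard not reached → x = (7.7059)

1 1.2055 0->1
final: 1 7.7059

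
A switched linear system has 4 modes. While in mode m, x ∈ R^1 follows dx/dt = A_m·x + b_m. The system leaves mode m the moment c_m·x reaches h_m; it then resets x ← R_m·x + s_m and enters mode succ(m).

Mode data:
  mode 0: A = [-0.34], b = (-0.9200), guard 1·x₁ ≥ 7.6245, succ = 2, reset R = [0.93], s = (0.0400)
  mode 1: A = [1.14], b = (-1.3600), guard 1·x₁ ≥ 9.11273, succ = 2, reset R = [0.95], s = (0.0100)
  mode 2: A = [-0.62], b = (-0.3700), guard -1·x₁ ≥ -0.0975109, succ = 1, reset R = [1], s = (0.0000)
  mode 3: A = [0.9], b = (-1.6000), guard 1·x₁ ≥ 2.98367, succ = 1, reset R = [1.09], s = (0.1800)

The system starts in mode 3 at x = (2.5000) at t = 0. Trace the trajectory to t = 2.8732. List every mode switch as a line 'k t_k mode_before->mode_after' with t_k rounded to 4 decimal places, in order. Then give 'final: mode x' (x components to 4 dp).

1 0.5696 3->1
2 1.6777 1->2
final: 2 3.8178

Mode 3: guard c·x = 2.9837 hit at Δt = 0.5696 (t = 0.5696), x⁻ = (2.9837) → reset → x⁺ = (3.4322), jump to mode 1
Mode 1: guard c·x = 9.1127 hit at Δt = 1.1081 (t = 1.6777), x⁻ = (9.1127) → reset → x⁺ = (8.6671), jump to mode 2
Mode 2: flow for 1.1955 to horizon, guard not reached → x = (3.8178)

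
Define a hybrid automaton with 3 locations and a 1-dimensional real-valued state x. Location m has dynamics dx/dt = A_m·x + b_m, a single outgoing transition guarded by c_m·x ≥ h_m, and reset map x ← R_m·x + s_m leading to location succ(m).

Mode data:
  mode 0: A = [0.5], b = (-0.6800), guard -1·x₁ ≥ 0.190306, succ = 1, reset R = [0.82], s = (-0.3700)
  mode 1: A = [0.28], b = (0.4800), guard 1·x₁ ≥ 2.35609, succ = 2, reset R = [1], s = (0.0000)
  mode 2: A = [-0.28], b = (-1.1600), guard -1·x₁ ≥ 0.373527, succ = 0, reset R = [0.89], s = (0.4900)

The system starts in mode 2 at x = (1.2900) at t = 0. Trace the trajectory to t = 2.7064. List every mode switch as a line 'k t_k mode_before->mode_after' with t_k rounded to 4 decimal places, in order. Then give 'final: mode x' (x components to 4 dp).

Mode 2: guard c·x = 0.3735 hit at Δt = 1.3056 (t = 1.3056), x⁻ = (-0.3735) → reset → x⁺ = (0.1576), jump to mode 0
Mode 0: guard c·x = 0.1903 hit at Δt = 0.5082 (t = 1.8138), x⁻ = (-0.1903) → reset → x⁺ = (-0.5261), jump to mode 1
Mode 1: flow for 0.8926 to horizon, guard not reached → x = (-0.1887)

1 1.3056 2->0
2 1.8138 0->1
final: 1 -0.1887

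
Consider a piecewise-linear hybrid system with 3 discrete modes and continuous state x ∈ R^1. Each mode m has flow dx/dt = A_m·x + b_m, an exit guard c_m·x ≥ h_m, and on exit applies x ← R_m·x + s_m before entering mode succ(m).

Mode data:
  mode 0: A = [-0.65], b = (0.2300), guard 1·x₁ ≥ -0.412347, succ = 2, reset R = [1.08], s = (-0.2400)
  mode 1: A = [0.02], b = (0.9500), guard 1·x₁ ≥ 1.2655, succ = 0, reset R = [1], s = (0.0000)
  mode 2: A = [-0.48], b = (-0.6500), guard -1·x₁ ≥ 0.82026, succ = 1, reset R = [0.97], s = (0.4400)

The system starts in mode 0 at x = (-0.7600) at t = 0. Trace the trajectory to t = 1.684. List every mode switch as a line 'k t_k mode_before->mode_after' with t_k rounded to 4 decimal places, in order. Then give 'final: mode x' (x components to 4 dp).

1 0.5756 0->2
2 1.0450 2->1
final: 1 0.2507

Mode 0: guard c·x = -0.4123 hit at Δt = 0.5756 (t = 0.5756), x⁻ = (-0.4123) → reset → x⁺ = (-0.6853), jump to mode 2
Mode 2: guard c·x = 0.8203 hit at Δt = 0.4694 (t = 1.0450), x⁻ = (-0.8203) → reset → x⁺ = (-0.3557), jump to mode 1
Mode 1: flow for 0.6390 to horizon, guard not reached → x = (0.2507)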